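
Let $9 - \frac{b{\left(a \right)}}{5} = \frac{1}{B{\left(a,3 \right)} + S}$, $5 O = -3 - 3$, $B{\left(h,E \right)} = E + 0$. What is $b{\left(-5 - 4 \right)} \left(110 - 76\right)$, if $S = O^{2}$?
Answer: $\frac{165580}{111} \approx 1491.7$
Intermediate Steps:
$B{\left(h,E \right)} = E$
$O = - \frac{6}{5}$ ($O = \frac{-3 - 3}{5} = \frac{1}{5} \left(-6\right) = - \frac{6}{5} \approx -1.2$)
$S = \frac{36}{25}$ ($S = \left(- \frac{6}{5}\right)^{2} = \frac{36}{25} \approx 1.44$)
$b{\left(a \right)} = \frac{4870}{111}$ ($b{\left(a \right)} = 45 - \frac{5}{3 + \frac{36}{25}} = 45 - \frac{5}{\frac{111}{25}} = 45 - \frac{125}{111} = \frac{4870}{111}$)
$b{\left(-5 - 4 \right)} \left(110 - 76\right) = \frac{4870 \left(110 - 76\right)}{111} = \frac{4870}{111} \cdot 34 = \frac{165580}{111}$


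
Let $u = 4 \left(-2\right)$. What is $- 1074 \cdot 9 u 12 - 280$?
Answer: $927656$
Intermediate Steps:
$u = -8$
$- 1074 \cdot 9 u 12 - 280 = - 1074 \cdot 9 \left(-8\right) 12 - 280 = - 1074 \left(\left(-72\right) 12\right) - 280 = \left(-1074\right) \left(-864\right) - 280 = 927936 - 280 = 927656$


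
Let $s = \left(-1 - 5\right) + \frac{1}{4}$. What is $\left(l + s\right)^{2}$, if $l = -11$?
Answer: $\frac{4489}{16} \approx 280.56$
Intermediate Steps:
$s = - \frac{23}{4}$ ($s = -6 + \frac{1}{4} = - \frac{23}{4} \approx -5.75$)
$\left(l + s\right)^{2} = \left(-11 - \frac{23}{4}\right)^{2} = \left(- \frac{67}{4}\right)^{2} = \frac{4489}{16}$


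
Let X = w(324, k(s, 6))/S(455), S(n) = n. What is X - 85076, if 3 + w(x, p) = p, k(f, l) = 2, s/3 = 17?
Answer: -38709581/455 ≈ -85076.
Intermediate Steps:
s = 51 (s = 3*17 = 51)
w(x, p) = -3 + p
X = -1/455 (X = (-3 + 2)/455 = -1*1/455 = -1/455 ≈ -0.0021978)
X - 85076 = -1/455 - 85076 = -38709581/455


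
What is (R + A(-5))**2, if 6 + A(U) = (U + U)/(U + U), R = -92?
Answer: 9409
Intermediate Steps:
A(U) = -5 (A(U) = -6 + (U + U)/(U + U) = -6 + (2*U)/((2*U)) = -6 + (2*U)*(1/(2*U)) = -6 + 1 = -5)
(R + A(-5))**2 = (-92 - 5)**2 = (-97)**2 = 9409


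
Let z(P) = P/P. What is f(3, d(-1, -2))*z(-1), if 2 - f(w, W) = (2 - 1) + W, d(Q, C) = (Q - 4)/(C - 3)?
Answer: 0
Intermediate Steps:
d(Q, C) = (-4 + Q)/(-3 + C)
f(w, W) = 1 - W (f(w, W) = 2 - ((2 - 1) + W) = 2 - (1 + W) = 2 + (-1 - W) = 1 - W)
z(P) = 1
f(3, d(-1, -2))*z(-1) = (1 - (-4 - 1)/(-3 - 2))*1 = (1 - (-5)/(-5))*1 = (1 - (-1)*(-5)/5)*1 = (1 - 1*1)*1 = (1 - 1)*1 = 0*1 = 0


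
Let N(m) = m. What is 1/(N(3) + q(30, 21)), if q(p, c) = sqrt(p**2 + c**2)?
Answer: -1/444 + sqrt(149)/444 ≈ 0.025240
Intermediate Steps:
q(p, c) = sqrt(c**2 + p**2)
1/(N(3) + q(30, 21)) = 1/(3 + sqrt(21**2 + 30**2)) = 1/(3 + sqrt(441 + 900)) = 1/(3 + sqrt(1341)) = 1/(3 + 3*sqrt(149))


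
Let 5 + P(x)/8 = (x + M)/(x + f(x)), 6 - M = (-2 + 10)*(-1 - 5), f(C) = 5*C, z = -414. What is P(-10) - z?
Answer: 5522/15 ≈ 368.13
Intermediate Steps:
M = 54 (M = 6 - (-2 + 10)*(-1 - 5) = 6 - 8*(-6) = 6 - 1*(-48) = 6 + 48 = 54)
P(x) = -40 + 4*(54 + x)/(3*x) (P(x) = -40 + 8*((x + 54)/(x + 5*x)) = -40 + 8*((54 + x)/((6*x))) = -40 + 8*((54 + x)*(1/(6*x))) = -40 + 8*((54 + x)/(6*x)) = -40 + 4*(54 + x)/(3*x))
P(-10) - z = (-116/3 + 72/(-10)) - 1*(-414) = (-116/3 + 72*(-1/10)) + 414 = (-116/3 - 36/5) + 414 = -688/15 + 414 = 5522/15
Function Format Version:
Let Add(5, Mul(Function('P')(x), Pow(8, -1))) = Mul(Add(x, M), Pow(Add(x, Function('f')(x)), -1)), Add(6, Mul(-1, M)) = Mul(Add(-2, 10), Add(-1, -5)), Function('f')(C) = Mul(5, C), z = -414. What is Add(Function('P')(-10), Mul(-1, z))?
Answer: Rational(5522, 15) ≈ 368.13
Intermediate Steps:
M = 54 (M = Add(6, Mul(-1, Mul(Add(-2, 10), Add(-1, -5)))) = Add(6, Mul(-1, Mul(8, -6))) = Add(6, Mul(-1, -48)) = Add(6, 48) = 54)
Function('P')(x) = Add(-40, Mul(Rational(4, 3), Pow(x, -1), Add(54, x))) (Function('P')(x) = Add(-40, Mul(8, Mul(Add(x, 54), Pow(Add(x, Mul(5, x)), -1)))) = Add(-40, Mul(8, Mul(Add(54, x), Pow(Mul(6, x), -1)))) = Add(-40, Mul(8, Mul(Add(54, x), Mul(Rational(1, 6), Pow(x, -1))))) = Add(-40, Mul(8, Mul(Rational(1, 6), Pow(x, -1), Add(54, x)))) = Add(-40, Mul(Rational(4, 3), Pow(x, -1), Add(54, x))))
Add(Function('P')(-10), Mul(-1, z)) = Add(Add(Rational(-116, 3), Mul(72, Pow(-10, -1))), Mul(-1, -414)) = Add(Add(Rational(-116, 3), Mul(72, Rational(-1, 10))), 414) = Add(Add(Rational(-116, 3), Rational(-36, 5)), 414) = Add(Rational(-688, 15), 414) = Rational(5522, 15)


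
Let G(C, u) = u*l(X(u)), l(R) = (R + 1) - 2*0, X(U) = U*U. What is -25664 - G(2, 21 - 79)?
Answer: 169506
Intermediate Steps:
X(U) = U**2
l(R) = 1 + R (l(R) = (1 + R) + 0 = 1 + R)
G(C, u) = u*(1 + u**2)
-25664 - G(2, 21 - 79) = -25664 - ((21 - 79) + (21 - 79)**3) = -25664 - (-58 + (-58)**3) = -25664 - (-58 - 195112) = -25664 - 1*(-195170) = -25664 + 195170 = 169506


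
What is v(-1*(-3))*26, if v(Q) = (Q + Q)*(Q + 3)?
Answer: 936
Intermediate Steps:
v(Q) = 2*Q*(3 + Q) (v(Q) = (2*Q)*(3 + Q) = 2*Q*(3 + Q))
v(-1*(-3))*26 = (2*(-1*(-3))*(3 - 1*(-3)))*26 = (2*3*(3 + 3))*26 = (2*3*6)*26 = 36*26 = 936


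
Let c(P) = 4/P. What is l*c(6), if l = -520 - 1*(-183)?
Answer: -674/3 ≈ -224.67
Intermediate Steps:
l = -337 (l = -520 + 183 = -337)
l*c(6) = -1348/6 = -337*⅔ = -674/3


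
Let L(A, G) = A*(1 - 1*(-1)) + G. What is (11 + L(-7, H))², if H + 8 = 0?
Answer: 121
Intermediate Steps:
H = -8 (H = -8 + 0 = -8)
L(A, G) = G + 2*A (L(A, G) = A*(1 + 1) + G = A*2 + G = 2*A + G = G + 2*A)
(11 + L(-7, H))² = (11 + (-8 + 2*(-7)))² = (11 + (-8 - 14))² = (11 - 22)² = (-11)² = 121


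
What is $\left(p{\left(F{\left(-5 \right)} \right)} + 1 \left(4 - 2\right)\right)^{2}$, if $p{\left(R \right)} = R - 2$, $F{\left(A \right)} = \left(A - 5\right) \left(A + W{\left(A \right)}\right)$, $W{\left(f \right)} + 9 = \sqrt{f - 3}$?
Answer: $18800 - 5600 i \sqrt{2} \approx 18800.0 - 7919.6 i$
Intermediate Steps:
$W{\left(f \right)} = -9 + \sqrt{-3 + f}$ ($W{\left(f \right)} = -9 + \sqrt{f - 3} = -9 + \sqrt{-3 + f}$)
$F{\left(A \right)} = \left(-5 + A\right) \left(-9 + A + \sqrt{-3 + A}\right)$ ($F{\left(A \right)} = \left(A - 5\right) \left(A + \left(-9 + \sqrt{-3 + A}\right)\right) = \left(-5 + A\right) \left(-9 + A + \sqrt{-3 + A}\right)$)
$p{\left(R \right)} = -2 + R$
$\left(p{\left(F{\left(-5 \right)} \right)} + 1 \left(4 - 2\right)\right)^{2} = \left(\left(-2 - \left(-115 - 25 + 10 \sqrt{-3 - 5}\right)\right) + 1 \left(4 - 2\right)\right)^{2} = \left(\left(-2 + \left(45 + 25 + 70 - 5 \sqrt{-8} - 5 \sqrt{-8}\right)\right) + 1 \cdot 2\right)^{2} = \left(\left(-2 + \left(45 + 25 + 70 - 5 \cdot 2 i \sqrt{2} - 5 \cdot 2 i \sqrt{2}\right)\right) + 2\right)^{2} = \left(\left(-2 + \left(45 + 25 + 70 - 10 i \sqrt{2} - 10 i \sqrt{2}\right)\right) + 2\right)^{2} = \left(\left(-2 + \left(140 - 20 i \sqrt{2}\right)\right) + 2\right)^{2} = \left(\left(138 - 20 i \sqrt{2}\right) + 2\right)^{2} = \left(140 - 20 i \sqrt{2}\right)^{2}$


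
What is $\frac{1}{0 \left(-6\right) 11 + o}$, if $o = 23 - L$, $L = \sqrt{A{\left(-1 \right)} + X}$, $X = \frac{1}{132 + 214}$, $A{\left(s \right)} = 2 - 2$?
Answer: $\frac{7958}{183033} + \frac{\sqrt{346}}{183033} \approx 0.04358$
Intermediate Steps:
$A{\left(s \right)} = 0$
$X = \frac{1}{346} \approx 0.0028902$
$L = \frac{\sqrt{346}}{346}$ ($L = \sqrt{0 + \frac{1}{346}} = \sqrt{\frac{1}{346}} = \frac{\sqrt{346}}{346} \approx 0.05376$)
$o = 23 - \frac{\sqrt{346}}{346} \approx 22.946$
$\frac{1}{0 \left(-6\right) 11 + o} = \frac{1}{0 \left(-6\right) 11 + \left(23 - \frac{\sqrt{346}}{346}\right)} = \frac{1}{0 \cdot 11 + \left(23 - \frac{\sqrt{346}}{346}\right)} = \frac{1}{0 + \left(23 - \frac{\sqrt{346}}{346}\right)} = \frac{1}{23 - \frac{\sqrt{346}}{346}}$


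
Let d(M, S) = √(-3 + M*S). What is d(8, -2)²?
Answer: -19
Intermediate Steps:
d(8, -2)² = (√(-3 + 8*(-2)))² = (√(-3 - 16))² = (√(-19))² = (I*√19)² = -19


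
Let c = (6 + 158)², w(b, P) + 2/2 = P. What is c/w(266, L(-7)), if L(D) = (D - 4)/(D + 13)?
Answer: -161376/17 ≈ -9492.7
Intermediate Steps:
L(D) = (-4 + D)/(13 + D)
w(b, P) = -1 + P
c = 26896 (c = 164² = 26896)
c/w(266, L(-7)) = 26896/(-1 + (-4 - 7)/(13 - 7)) = 26896/(-1 - 11/6) = 26896/(-17/6) = 26896*(-6/17) = -161376/17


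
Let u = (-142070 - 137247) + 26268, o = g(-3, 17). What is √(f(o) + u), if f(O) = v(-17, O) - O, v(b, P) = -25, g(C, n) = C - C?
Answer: I*√253074 ≈ 503.06*I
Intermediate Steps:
g(C, n) = 0
o = 0
f(O) = -25 - O
u = -253049 (u = -279317 + 26268 = -253049)
√(f(o) + u) = √((-25 - 1*0) - 253049) = √((-25 + 0) - 253049) = √(-25 - 253049) = √(-253074) = I*√253074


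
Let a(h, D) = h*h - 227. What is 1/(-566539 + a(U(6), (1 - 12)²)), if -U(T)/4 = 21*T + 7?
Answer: -1/283742 ≈ -3.5243e-6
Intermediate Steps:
U(T) = -28 - 84*T (U(T) = -4*(21*T + 7) = -4*(7 + 21*T) = -28 - 84*T)
a(h, D) = -227 + h² (a(h, D) = h² - 227 = -227 + h²)
1/(-566539 + a(U(6), (1 - 12)²)) = 1/(-566539 + (-227 + (-28 - 84*6)²)) = 1/(-566539 + (-227 + (-28 - 504)²)) = 1/(-566539 + (-227 + (-532)²)) = 1/(-566539 + (-227 + 283024)) = 1/(-566539 + 282797) = 1/(-283742) = -1/283742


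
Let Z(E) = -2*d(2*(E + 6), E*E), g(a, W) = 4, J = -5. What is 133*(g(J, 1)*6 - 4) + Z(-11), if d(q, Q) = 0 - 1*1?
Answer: 2662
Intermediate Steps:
d(q, Q) = -1 (d(q, Q) = 0 - 1 = -1)
Z(E) = 2 (Z(E) = -2*(-1) = 2)
133*(g(J, 1)*6 - 4) + Z(-11) = 133*(4*6 - 4) + 2 = 133*(24 - 4) + 2 = 133*20 + 2 = 2660 + 2 = 2662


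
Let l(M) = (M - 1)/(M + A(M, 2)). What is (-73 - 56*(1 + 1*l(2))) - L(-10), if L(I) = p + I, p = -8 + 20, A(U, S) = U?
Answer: -145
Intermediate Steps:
p = 12
l(M) = (-1 + M)/(2*M) (l(M) = (M - 1)/(M + M) = (-1 + M)/((2*M)) = (-1 + M)*(1/(2*M)) = (-1 + M)/(2*M))
L(I) = 12 + I
(-73 - 56*(1 + 1*l(2))) - L(-10) = (-73 - 56*(1 + 1*((½)*(-1 + 2)/2))) - (12 - 10) = (-73 - 56*(1 + 1*((½)*(½)*1))) - 1*2 = (-73 - 56*(1 + 1*(¼))) - 2 = (-73 - 56*(1 + ¼)) - 2 = (-73 - 56*5/4) - 2 = (-73 - 70) - 2 = -143 - 2 = -145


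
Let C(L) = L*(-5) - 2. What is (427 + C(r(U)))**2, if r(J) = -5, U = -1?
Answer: 202500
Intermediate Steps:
C(L) = -2 - 5*L (C(L) = -5*L - 2 = -2 - 5*L)
(427 + C(r(U)))**2 = (427 + (-2 - 5*(-5)))**2 = (427 + (-2 + 25))**2 = (427 + 23)**2 = 450**2 = 202500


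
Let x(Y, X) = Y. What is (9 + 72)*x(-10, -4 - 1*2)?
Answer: -810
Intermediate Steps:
(9 + 72)*x(-10, -4 - 1*2) = (9 + 72)*(-10) = 81*(-10) = -810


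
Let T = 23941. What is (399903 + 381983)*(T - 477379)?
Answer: -354536824068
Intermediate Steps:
(399903 + 381983)*(T - 477379) = (399903 + 381983)*(23941 - 477379) = 781886*(-453438) = -354536824068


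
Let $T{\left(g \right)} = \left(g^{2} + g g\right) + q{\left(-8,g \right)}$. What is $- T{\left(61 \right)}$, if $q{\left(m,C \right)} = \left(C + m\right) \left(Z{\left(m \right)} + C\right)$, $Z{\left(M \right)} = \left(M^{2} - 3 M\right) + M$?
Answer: $-14915$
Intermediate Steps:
$Z{\left(M \right)} = M^{2} - 2 M$
$q{\left(m,C \right)} = \left(C + m\right) \left(C + m \left(-2 + m\right)\right)$ ($q{\left(m,C \right)} = \left(C + m\right) \left(m \left(-2 + m\right) + C\right) = \left(C + m\right) \left(C + m \left(-2 + m\right)\right)$)
$T{\left(g \right)} = -640 + 3 g^{2} + 72 g$ ($T{\left(g \right)} = \left(g^{2} + g g\right) + \left(g^{2} + g \left(-8\right) + \left(-8\right)^{2} \left(-2 - 8\right) + g \left(-8\right) \left(-2 - 8\right)\right) = \left(g^{2} + g^{2}\right) + \left(g^{2} - 8 g + 64 \left(-10\right) + g \left(-8\right) \left(-10\right)\right) = 2 g^{2} + \left(g^{2} - 8 g - 640 + 80 g\right) = 2 g^{2} + \left(-640 + g^{2} + 72 g\right) = -640 + 3 g^{2} + 72 g$)
$- T{\left(61 \right)} = - (-640 + 3 \cdot 61^{2} + 72 \cdot 61) = - (-640 + 3 \cdot 3721 + 4392) = - (-640 + 11163 + 4392) = \left(-1\right) 14915 = -14915$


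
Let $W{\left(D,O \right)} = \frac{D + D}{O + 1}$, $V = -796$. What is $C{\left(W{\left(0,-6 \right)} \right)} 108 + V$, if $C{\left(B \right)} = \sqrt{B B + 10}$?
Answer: $-796 + 108 \sqrt{10} \approx -454.47$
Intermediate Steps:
$W{\left(D,O \right)} = \frac{2 D}{1 + O}$
$C{\left(B \right)} = \sqrt{10 + B^{2}}$ ($C{\left(B \right)} = \sqrt{B^{2} + 10} = \sqrt{10 + B^{2}}$)
$C{\left(W{\left(0,-6 \right)} \right)} 108 + V = \sqrt{10 + \left(2 \cdot 0 \frac{1}{1 - 6}\right)^{2}} \cdot 108 - 796 = \sqrt{10 + \left(2 \cdot 0 \frac{1}{-5}\right)^{2}} \cdot 108 - 796 = \sqrt{10 + \left(2 \cdot 0 \left(- \frac{1}{5}\right)\right)^{2}} \cdot 108 - 796 = \sqrt{10 + 0^{2}} \cdot 108 - 796 = \sqrt{10 + 0} \cdot 108 - 796 = \sqrt{10} \cdot 108 - 796 = 108 \sqrt{10} - 796 = -796 + 108 \sqrt{10}$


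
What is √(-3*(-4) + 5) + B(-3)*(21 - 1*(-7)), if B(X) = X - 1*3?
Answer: -168 + √17 ≈ -163.88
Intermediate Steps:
B(X) = -3 + X (B(X) = X - 3 = -3 + X)
√(-3*(-4) + 5) + B(-3)*(21 - 1*(-7)) = √(-3*(-4) + 5) + (-3 - 3)*(21 - 1*(-7)) = √(12 + 5) - 6*(21 + 7) = √17 - 6*28 = √17 - 168 = -168 + √17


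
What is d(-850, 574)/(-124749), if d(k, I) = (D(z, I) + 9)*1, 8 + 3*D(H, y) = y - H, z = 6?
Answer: -587/374247 ≈ -0.0015685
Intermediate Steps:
D(H, y) = -8/3 - H/3 + y/3 (D(H, y) = -8/3 + (y - H)/3 = -8/3 + (-H/3 + y/3) = -8/3 - H/3 + y/3)
d(k, I) = 13/3 + I/3 (d(k, I) = ((-8/3 - 1/3*6 + I/3) + 9)*1 = ((-8/3 - 2 + I/3) + 9)*1 = ((-14/3 + I/3) + 9)*1 = (13/3 + I/3)*1 = 13/3 + I/3)
d(-850, 574)/(-124749) = (13/3 + (1/3)*574)/(-124749) = (13/3 + 574/3)*(-1/124749) = (587/3)*(-1/124749) = -587/374247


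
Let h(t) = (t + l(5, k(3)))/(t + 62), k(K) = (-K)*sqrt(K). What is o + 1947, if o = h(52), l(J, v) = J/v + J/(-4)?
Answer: 888035/456 - 5*sqrt(3)/1026 ≈ 1947.4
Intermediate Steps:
k(K) = -K**(3/2)
l(J, v) = -J/4 + J/v (l(J, v) = J/v + J*(-1/4) = J/v - J/4 = -J/4 + J/v)
h(t) = (-5/4 + t - 5*sqrt(3)/9)/(62 + t) (h(t) = (t + (-1/4*5 + 5/((-3**(3/2)))))/(t + 62) = (t + (-5/4 + 5/((-3*sqrt(3)))))/(62 + t) = (t + (-5/4 + 5*(-sqrt(3)/9)))/(62 + t) = (t + (-5/4 - 5*sqrt(3)/9))/(62 + t) = (-5/4 + t - 5*sqrt(3)/9)/(62 + t))
o = 203/456 - 5*sqrt(3)/1026 (o = (-45 - 20*sqrt(3) + 36*52)/(36*(62 + 52)) = (1/36)*(-45 - 20*sqrt(3) + 1872)/114 = (1/36)*(1/114)*(1827 - 20*sqrt(3)) = 203/456 - 5*sqrt(3)/1026 ≈ 0.43673)
o + 1947 = (203/456 - 5*sqrt(3)/1026) + 1947 = 888035/456 - 5*sqrt(3)/1026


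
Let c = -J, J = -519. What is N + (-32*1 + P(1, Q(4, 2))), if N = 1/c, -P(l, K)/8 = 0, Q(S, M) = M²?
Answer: -16607/519 ≈ -31.998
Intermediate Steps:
P(l, K) = 0 (P(l, K) = -8*0 = 0)
c = 519 (c = -1*(-519) = 519)
N = 1/519 ≈ 0.0019268
N + (-32*1 + P(1, Q(4, 2))) = 1/519 + (-32*1 + 0) = 1/519 + (-32 + 0) = 1/519 - 32 = -16607/519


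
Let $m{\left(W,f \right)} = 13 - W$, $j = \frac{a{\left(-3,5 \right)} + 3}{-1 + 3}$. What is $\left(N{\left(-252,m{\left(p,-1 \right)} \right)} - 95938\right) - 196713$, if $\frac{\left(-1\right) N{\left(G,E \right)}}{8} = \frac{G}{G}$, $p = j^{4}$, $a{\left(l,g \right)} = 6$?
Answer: $-292659$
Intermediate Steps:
$j = \frac{9}{2}$ ($j = \frac{6 + 3}{-1 + 3} = \frac{9}{2} \approx 4.5$)
$p = \frac{6561}{16}$ ($p = \left(\frac{9}{2}\right)^{4} = \frac{6561}{16} \approx 410.06$)
$N{\left(G,E \right)} = -8$ ($N{\left(G,E \right)} = - 8 \frac{G}{G} = \left(-8\right) 1 = -8$)
$\left(N{\left(-252,m{\left(p,-1 \right)} \right)} - 95938\right) - 196713 = \left(-8 - 95938\right) - 196713 = -95946 - 196713 = -292659$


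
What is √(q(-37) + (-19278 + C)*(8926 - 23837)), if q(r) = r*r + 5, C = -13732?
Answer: 2*√123053371 ≈ 22186.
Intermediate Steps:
q(r) = 5 + r² (q(r) = r² + 5 = 5 + r²)
√(q(-37) + (-19278 + C)*(8926 - 23837)) = √((5 + (-37)²) + (-19278 - 13732)*(8926 - 23837)) = √((5 + 1369) - 33010*(-14911)) = √(1374 + 492212110) = √492213484 = 2*√123053371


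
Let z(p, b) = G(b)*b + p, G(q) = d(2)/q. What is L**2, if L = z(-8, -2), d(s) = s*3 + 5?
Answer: 9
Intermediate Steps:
d(s) = 5 + 3*s (d(s) = 3*s + 5 = 5 + 3*s)
G(q) = 11/q (G(q) = (5 + 3*2)/q = (5 + 6)/q = 11/q)
z(p, b) = 11 + p (z(p, b) = (11/b)*b + p = 11 + p)
L = 3 (L = 11 - 8 = 3)
L**2 = 3**2 = 9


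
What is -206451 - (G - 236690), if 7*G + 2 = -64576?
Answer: 276251/7 ≈ 39464.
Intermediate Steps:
G = -64578/7 (G = -2/7 + (⅐)*(-64576) = -2/7 - 64576/7 = -64578/7 ≈ -9225.4)
-206451 - (G - 236690) = -206451 - (-64578/7 - 236690) = -206451 - 1*(-1721408/7) = -206451 + 1721408/7 = 276251/7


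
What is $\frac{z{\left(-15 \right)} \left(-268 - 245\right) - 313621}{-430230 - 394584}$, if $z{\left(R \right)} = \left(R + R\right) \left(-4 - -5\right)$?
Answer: $\frac{298231}{824814} \approx 0.36157$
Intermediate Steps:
$z{\left(R \right)} = 2 R$ ($z{\left(R \right)} = 2 R \left(-4 + 5\right) = 2 R 1 = 2 R$)
$\frac{z{\left(-15 \right)} \left(-268 - 245\right) - 313621}{-430230 - 394584} = \frac{2 \left(-15\right) \left(-268 - 245\right) - 313621}{-430230 - 394584} = \frac{\left(-30\right) \left(-513\right) - 313621}{-824814} = \left(15390 - 313621\right) \left(- \frac{1}{824814}\right) = \left(-298231\right) \left(- \frac{1}{824814}\right) = \frac{298231}{824814}$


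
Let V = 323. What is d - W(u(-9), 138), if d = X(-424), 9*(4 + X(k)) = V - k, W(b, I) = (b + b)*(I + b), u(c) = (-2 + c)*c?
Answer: -46847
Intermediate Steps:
u(c) = c*(-2 + c)
W(b, I) = 2*b*(I + b) (W(b, I) = (2*b)*(I + b) = 2*b*(I + b))
X(k) = 287/9 - k/9 (X(k) = -4 + (323 - k)/9 = -4 + (323/9 - k/9) = 287/9 - k/9)
d = 79 (d = 287/9 - ⅑*(-424) = 287/9 + 424/9 = 79)
d - W(u(-9), 138) = 79 - 2*(-9*(-2 - 9))*(138 - 9*(-2 - 9)) = 79 - 2*(-9*(-11))*(138 - 9*(-11)) = 79 - 2*99*(138 + 99) = 79 - 2*99*237 = 79 - 1*46926 = 79 - 46926 = -46847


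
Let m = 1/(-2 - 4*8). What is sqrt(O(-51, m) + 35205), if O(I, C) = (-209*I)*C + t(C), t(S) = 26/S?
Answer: sqrt(136030)/2 ≈ 184.41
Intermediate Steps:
m = -1/34 (m = 1/(-2 - 32) = 1/(-34) = -1/34 ≈ -0.029412)
O(I, C) = 26/C - 209*C*I (O(I, C) = (-209*I)*C + 26/C = -209*C*I + 26/C = 26/C - 209*C*I)
sqrt(O(-51, m) + 35205) = sqrt((26/(-1/34) - 209*(-1/34)*(-51)) + 35205) = sqrt((26*(-34) - 627/2) + 35205) = sqrt((-884 - 627/2) + 35205) = sqrt(-2395/2 + 35205) = sqrt(68015/2) = sqrt(136030)/2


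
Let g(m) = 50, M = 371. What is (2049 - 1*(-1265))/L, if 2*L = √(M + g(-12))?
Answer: 6628*√421/421 ≈ 323.03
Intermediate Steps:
L = √421/2 (L = √(371 + 50)/2 = √421/2 ≈ 10.259)
(2049 - 1*(-1265))/L = (2049 - 1*(-1265))/((√421/2)) = (2049 + 1265)*(2*√421/421) = 3314*(2*√421/421) = 6628*√421/421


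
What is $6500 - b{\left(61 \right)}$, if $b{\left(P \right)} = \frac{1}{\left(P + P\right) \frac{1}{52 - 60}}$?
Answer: $\frac{396504}{61} \approx 6500.1$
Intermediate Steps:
$b{\left(P \right)} = - \frac{4}{P}$ ($b{\left(P \right)} = \frac{1}{2 P \frac{1}{-8}} = \frac{1}{2 P \left(- \frac{1}{8}\right)} = \frac{1}{\left(- \frac{1}{4}\right) P} = - \frac{4}{P}$)
$6500 - b{\left(61 \right)} = 6500 - - \frac{4}{61} = 6500 + \frac{4}{61} = \frac{396504}{61}$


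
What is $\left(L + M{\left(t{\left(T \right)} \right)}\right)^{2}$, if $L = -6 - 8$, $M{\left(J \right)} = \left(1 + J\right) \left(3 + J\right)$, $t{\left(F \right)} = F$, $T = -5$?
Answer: $36$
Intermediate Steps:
$L = -14$ ($L = -6 - 8 = -14$)
$\left(L + M{\left(t{\left(T \right)} \right)}\right)^{2} = \left(-14 + \left(3 + \left(-5\right)^{2} + 4 \left(-5\right)\right)\right)^{2} = \left(-14 + \left(3 + 25 - 20\right)\right)^{2} = \left(-14 + 8\right)^{2} = \left(-6\right)^{2} = 36$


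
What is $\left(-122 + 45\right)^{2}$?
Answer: $5929$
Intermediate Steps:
$\left(-122 + 45\right)^{2} = \left(-77\right)^{2} = 5929$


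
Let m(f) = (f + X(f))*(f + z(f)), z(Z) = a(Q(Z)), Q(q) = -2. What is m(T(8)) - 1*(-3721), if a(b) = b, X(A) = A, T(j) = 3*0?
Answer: 3721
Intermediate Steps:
T(j) = 0
z(Z) = -2
m(f) = 2*f*(-2 + f) (m(f) = (f + f)*(f - 2) = (2*f)*(-2 + f) = 2*f*(-2 + f))
m(T(8)) - 1*(-3721) = 2*0*(-2 + 0) - 1*(-3721) = 2*0*(-2) + 3721 = 0 + 3721 = 3721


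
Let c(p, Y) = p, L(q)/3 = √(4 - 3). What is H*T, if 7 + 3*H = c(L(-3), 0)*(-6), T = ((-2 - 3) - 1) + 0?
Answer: 50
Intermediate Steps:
L(q) = 3 (L(q) = 3*√(4 - 3) = 3*√1 = 3*1 = 3)
T = -6 (T = (-5 - 1) + 0 = -6 + 0 = -6)
H = -25/3 (H = -7/3 + (3*(-6))/3 = -7/3 + (⅓)*(-18) = -7/3 - 6 = -25/3 ≈ -8.3333)
H*T = -25/3*(-6) = 50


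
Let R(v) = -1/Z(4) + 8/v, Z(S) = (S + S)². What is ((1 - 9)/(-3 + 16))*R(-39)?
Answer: 551/4056 ≈ 0.13585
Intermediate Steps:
Z(S) = 4*S² (Z(S) = (2*S)² = 4*S²)
R(v) = -1/64 + 8/v (R(v) = -1/(4*4²) + 8/v = -1/(4*16) + 8/v = -1/64 + 8/v)
((1 - 9)/(-3 + 16))*R(-39) = ((1 - 9)/(-3 + 16))*((1/64)*(512 - 1*(-39))/(-39)) = (-8/13)*((1/64)*(-1/39)*(512 + 39)) = (-8*1/13)*((1/64)*(-1/39)*551) = -8/13*(-551/2496) = 551/4056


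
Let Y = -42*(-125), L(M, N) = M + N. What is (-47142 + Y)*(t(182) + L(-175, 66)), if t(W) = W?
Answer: -3058116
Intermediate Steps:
Y = 5250
(-47142 + Y)*(t(182) + L(-175, 66)) = (-47142 + 5250)*(182 + (-175 + 66)) = -41892*(182 - 109) = -41892*73 = -3058116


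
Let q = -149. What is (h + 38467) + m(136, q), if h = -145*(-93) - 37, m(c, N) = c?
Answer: 52051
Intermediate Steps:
h = 13448 (h = 13485 - 37 = 13448)
(h + 38467) + m(136, q) = (13448 + 38467) + 136 = 51915 + 136 = 52051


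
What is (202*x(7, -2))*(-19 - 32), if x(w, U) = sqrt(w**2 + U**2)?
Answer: -10302*sqrt(53) ≈ -75000.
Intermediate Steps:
x(w, U) = sqrt(U**2 + w**2)
(202*x(7, -2))*(-19 - 32) = (202*sqrt((-2)**2 + 7**2))*(-19 - 32) = (202*sqrt(4 + 49))*(-51) = (202*sqrt(53))*(-51) = -10302*sqrt(53)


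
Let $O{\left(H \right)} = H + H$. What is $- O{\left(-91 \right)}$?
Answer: $182$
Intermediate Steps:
$O{\left(H \right)} = 2 H$
$- O{\left(-91 \right)} = - 2 \left(-91\right) = \left(-1\right) \left(-182\right) = 182$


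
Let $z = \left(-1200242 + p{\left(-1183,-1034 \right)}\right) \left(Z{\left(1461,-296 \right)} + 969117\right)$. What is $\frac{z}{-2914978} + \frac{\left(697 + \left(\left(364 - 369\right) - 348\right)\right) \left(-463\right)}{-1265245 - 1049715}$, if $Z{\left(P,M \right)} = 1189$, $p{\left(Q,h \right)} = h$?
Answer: $\frac{168645633360474861}{421753591930} \approx 3.9987 \cdot 10^{5}$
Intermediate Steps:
$z = -1165605310456$ ($z = \left(-1200242 - 1034\right) \left(1189 + 969117\right) = \left(-1201276\right) 970306 = -1165605310456$)
$\frac{z}{-2914978} + \frac{\left(697 + \left(\left(364 - 369\right) - 348\right)\right) \left(-463\right)}{-1265245 - 1049715} = - \frac{1165605310456}{-2914978} + \frac{\left(697 + \left(\left(364 - 369\right) - 348\right)\right) \left(-463\right)}{-1265245 - 1049715} = \left(-1165605310456\right) \left(- \frac{1}{2914978}\right) + \frac{\left(697 - 353\right) \left(-463\right)}{-2314960} = \frac{582802655228}{1457489} + \left(697 - 353\right) \left(-463\right) \left(- \frac{1}{2314960}\right) = \frac{582802655228}{1457489} + 344 \left(-463\right) \left(- \frac{1}{2314960}\right) = \frac{582802655228}{1457489} - - \frac{19909}{289370} = \frac{582802655228}{1457489} + \frac{19909}{289370} = \frac{168645633360474861}{421753591930}$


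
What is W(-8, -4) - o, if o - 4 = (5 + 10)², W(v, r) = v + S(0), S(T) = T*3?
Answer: -237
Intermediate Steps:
S(T) = 3*T
W(v, r) = v (W(v, r) = v + 3*0 = v + 0 = v)
o = 229 (o = 4 + (5 + 10)² = 4 + 15² = 4 + 225 = 229)
W(-8, -4) - o = -8 - 1*229 = -8 - 229 = -237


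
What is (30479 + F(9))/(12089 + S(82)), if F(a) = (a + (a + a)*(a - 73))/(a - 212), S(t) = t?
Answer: 6188380/2470713 ≈ 2.5047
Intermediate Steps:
F(a) = (a + 2*a*(-73 + a))/(-212 + a) (F(a) = (a + (2*a)*(-73 + a))/(-212 + a) = (a + 2*a*(-73 + a))/(-212 + a))
(30479 + F(9))/(12089 + S(82)) = (30479 + 9*(-145 + 2*9)/(-212 + 9))/(12089 + 82) = (30479 + 9*(-145 + 18)/(-203))/12171 = (30479 + 9*(-1/203)*(-127))*(1/12171) = (30479 + 1143/203)*(1/12171) = (6188380/203)*(1/12171) = 6188380/2470713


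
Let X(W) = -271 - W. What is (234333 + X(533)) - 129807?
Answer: 103722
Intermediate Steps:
(234333 + X(533)) - 129807 = (234333 + (-271 - 1*533)) - 129807 = (234333 + (-271 - 533)) - 129807 = (234333 - 804) - 129807 = 233529 - 129807 = 103722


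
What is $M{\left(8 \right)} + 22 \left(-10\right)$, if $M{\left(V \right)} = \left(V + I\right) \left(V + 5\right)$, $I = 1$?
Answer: $-103$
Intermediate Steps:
$M{\left(V \right)} = \left(1 + V\right) \left(5 + V\right)$ ($M{\left(V \right)} = \left(V + 1\right) \left(V + 5\right) = \left(1 + V\right) \left(5 + V\right)$)
$M{\left(8 \right)} + 22 \left(-10\right) = \left(5 + 8^{2} + 6 \cdot 8\right) + 22 \left(-10\right) = \left(5 + 64 + 48\right) - 220 = 117 - 220 = -103$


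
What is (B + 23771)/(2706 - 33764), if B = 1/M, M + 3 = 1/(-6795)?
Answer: -484588811/633148388 ≈ -0.76536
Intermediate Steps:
M = -20386/6795 (M = -3 + 1/(-6795) = -3 - 1/6795 = -20386/6795 ≈ -3.0001)
B = -6795/20386 (B = 1/(-20386/6795) = -6795/20386 ≈ -0.33332)
(B + 23771)/(2706 - 33764) = (-6795/20386 + 23771)/(2706 - 33764) = (484588811/20386)/(-31058) = (484588811/20386)*(-1/31058) = -484588811/633148388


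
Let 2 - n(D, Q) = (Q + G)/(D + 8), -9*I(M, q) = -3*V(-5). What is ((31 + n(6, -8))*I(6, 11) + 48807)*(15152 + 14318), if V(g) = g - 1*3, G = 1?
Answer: 4307128910/3 ≈ 1.4357e+9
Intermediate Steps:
V(g) = -3 + g (V(g) = g - 3 = -3 + g)
I(M, q) = -8/3 (I(M, q) = -(-1)*(-3 - 5)/3 = -(-1)*(-8)/3 = -1/9*24 = -8/3)
n(D, Q) = 2 - (1 + Q)/(8 + D) (n(D, Q) = 2 - (Q + 1)/(D + 8) = 2 - (1 + Q)/(8 + D))
((31 + n(6, -8))*I(6, 11) + 48807)*(15152 + 14318) = ((31 + (15 - 1*(-8) + 2*6)/(8 + 6))*(-8/3) + 48807)*(15152 + 14318) = ((31 + (15 + 8 + 12)/14)*(-8/3) + 48807)*29470 = ((31 + (1/14)*35)*(-8/3) + 48807)*29470 = ((31 + 5/2)*(-8/3) + 48807)*29470 = ((67/2)*(-8/3) + 48807)*29470 = (-268/3 + 48807)*29470 = (146153/3)*29470 = 4307128910/3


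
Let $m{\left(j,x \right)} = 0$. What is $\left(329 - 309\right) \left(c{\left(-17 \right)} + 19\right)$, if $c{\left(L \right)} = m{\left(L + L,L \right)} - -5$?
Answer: $480$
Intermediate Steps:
$c{\left(L \right)} = 5$ ($c{\left(L \right)} = 0 - -5 = 0 + 5 = 5$)
$\left(329 - 309\right) \left(c{\left(-17 \right)} + 19\right) = \left(329 - 309\right) \left(5 + 19\right) = 20 \cdot 24 = 480$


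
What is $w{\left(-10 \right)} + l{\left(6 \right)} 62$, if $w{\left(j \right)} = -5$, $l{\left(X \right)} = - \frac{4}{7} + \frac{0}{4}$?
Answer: $- \frac{283}{7} \approx -40.429$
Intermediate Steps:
$l{\left(X \right)} = - \frac{4}{7}$ ($l{\left(X \right)} = \left(-4\right) \frac{1}{7} + 0 \cdot \frac{1}{4} = - \frac{4}{7} + 0 = - \frac{4}{7}$)
$w{\left(-10 \right)} + l{\left(6 \right)} 62 = -5 - \frac{248}{7} = - \frac{283}{7}$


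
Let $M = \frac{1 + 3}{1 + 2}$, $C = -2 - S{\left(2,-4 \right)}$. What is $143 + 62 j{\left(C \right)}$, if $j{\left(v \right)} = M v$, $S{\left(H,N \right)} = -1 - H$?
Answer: $\frac{677}{3} \approx 225.67$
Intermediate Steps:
$C = 1$ ($C = -2 - \left(-1 - 2\right) = -2 - -3 = -2 + 3 = 1$)
$M = \frac{4}{3} \approx 1.3333$
$j{\left(v \right)} = \frac{4 v}{3}$
$143 + 62 j{\left(C \right)} = 143 + 62 \cdot \frac{4}{3} \cdot 1 = 143 + 62 \cdot \frac{4}{3} = 143 + \frac{248}{3} = \frac{677}{3}$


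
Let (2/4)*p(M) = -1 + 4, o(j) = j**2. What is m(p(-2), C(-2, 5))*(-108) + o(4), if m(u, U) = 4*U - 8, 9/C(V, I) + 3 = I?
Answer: -1064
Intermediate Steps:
p(M) = 6 (p(M) = 2*(-1 + 4) = 2*3 = 6)
C(V, I) = 9/(-3 + I)
m(u, U) = -8 + 4*U
m(p(-2), C(-2, 5))*(-108) + o(4) = (-8 + 4*(9/(-3 + 5)))*(-108) + 4**2 = (-8 + 4*(9/2))*(-108) + 16 = (-8 + 18)*(-108) + 16 = 10*(-108) + 16 = -1080 + 16 = -1064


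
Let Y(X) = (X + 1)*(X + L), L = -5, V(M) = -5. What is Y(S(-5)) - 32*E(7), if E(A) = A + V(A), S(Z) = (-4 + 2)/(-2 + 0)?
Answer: -72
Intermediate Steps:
S(Z) = 1 (S(Z) = -2/(-2) = -2*(-½) = 1)
Y(X) = (1 + X)*(-5 + X) (Y(X) = (X + 1)*(X - 5) = (1 + X)*(-5 + X))
E(A) = -5 + A (E(A) = A - 5 = -5 + A)
Y(S(-5)) - 32*E(7) = (-5 + 1² - 4*1) - 32*(-5 + 7) = (-5 + 1 - 4) - 32*2 = -8 - 64 = -72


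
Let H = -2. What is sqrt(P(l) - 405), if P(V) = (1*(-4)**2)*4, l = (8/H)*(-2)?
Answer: I*sqrt(341) ≈ 18.466*I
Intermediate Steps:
l = 8 (l = (8/(-2))*(-2) = (8*(-1/2))*(-2) = -4*(-2) = 8)
P(V) = 64 (P(V) = (1*16)*4 = 16*4 = 64)
sqrt(P(l) - 405) = sqrt(64 - 405) = sqrt(-341) = I*sqrt(341)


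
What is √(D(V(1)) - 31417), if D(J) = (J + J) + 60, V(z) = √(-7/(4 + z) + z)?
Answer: √(-783925 + 10*I*√10)/5 ≈ 0.0035716 + 177.08*I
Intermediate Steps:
V(z) = √(z - 7/(4 + z))
D(J) = 60 + 2*J (D(J) = 2*J + 60 = 60 + 2*J)
√(D(V(1)) - 31417) = √((60 + 2*√((-7 + 1*(4 + 1))/(4 + 1))) - 31417) = √((60 + 2*√((-7 + 1*5)/5)) - 31417) = √((60 + 2*√((-7 + 5)/5)) - 31417) = √((60 + 2*√((⅕)*(-2))) - 31417) = √((60 + 2*√(-⅖)) - 31417) = √((60 + 2*(I*√10/5)) - 31417) = √((60 + 2*I*√10/5) - 31417) = √(-31357 + 2*I*√10/5)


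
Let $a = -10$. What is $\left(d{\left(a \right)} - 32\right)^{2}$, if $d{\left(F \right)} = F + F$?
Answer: $2704$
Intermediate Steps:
$d{\left(F \right)} = 2 F$
$\left(d{\left(a \right)} - 32\right)^{2} = \left(2 \left(-10\right) - 32\right)^{2} = \left(-20 - 32\right)^{2} = \left(-52\right)^{2} = 2704$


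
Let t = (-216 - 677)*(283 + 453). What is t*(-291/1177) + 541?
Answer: 191895925/1177 ≈ 1.6304e+5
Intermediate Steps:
t = -657248 (t = -893*736 = -657248)
t*(-291/1177) + 541 = -(-191259168)/1177 + 541 = -657248*(-291/1177) + 541 = 191259168/1177 + 541 = 191895925/1177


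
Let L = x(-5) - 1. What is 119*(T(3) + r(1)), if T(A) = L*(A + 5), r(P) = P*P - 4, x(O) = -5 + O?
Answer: -10829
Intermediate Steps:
r(P) = -4 + P² (r(P) = P² - 4 = -4 + P²)
L = -11 (L = (-5 - 5) - 1 = -10 - 1 = -11)
T(A) = -55 - 11*A (T(A) = -11*(A + 5) = -11*(5 + A) = -55 - 11*A)
119*(T(3) + r(1)) = 119*((-55 - 11*3) + (-4 + 1²)) = 119*((-55 - 33) + (-4 + 1)) = 119*(-88 - 3) = 119*(-91) = -10829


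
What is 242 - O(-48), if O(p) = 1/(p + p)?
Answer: 23233/96 ≈ 242.01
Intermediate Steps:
O(p) = 1/(2*p)
242 - O(-48) = 242 - 1/(2*(-48)) = 242 - (-1)/(2*48) = 242 - 1*(-1/96) = 242 + 1/96 = 23233/96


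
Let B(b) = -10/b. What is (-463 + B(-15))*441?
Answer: -203889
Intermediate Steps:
(-463 + B(-15))*441 = (-463 - 10/(-15))*441 = (-463 - 10*(-1/15))*441 = (-463 + ⅔)*441 = -1387/3*441 = -203889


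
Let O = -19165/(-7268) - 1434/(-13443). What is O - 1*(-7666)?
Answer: 249754935197/32567908 ≈ 7668.7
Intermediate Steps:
O = 89352469/32567908 (O = -19165*(-1/7268) - 1434*(-1/13443) = 19165/7268 + 478/4481 = 89352469/32567908 ≈ 2.7436)
O - 1*(-7666) = 89352469/32567908 - 1*(-7666) = 89352469/32567908 + 7666 = 249754935197/32567908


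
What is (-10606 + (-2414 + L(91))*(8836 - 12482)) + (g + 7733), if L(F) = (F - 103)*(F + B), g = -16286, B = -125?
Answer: 7294717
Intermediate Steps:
L(F) = (-125 + F)*(-103 + F) (L(F) = (F - 103)*(F - 125) = (-103 + F)*(-125 + F) = (-125 + F)*(-103 + F))
(-10606 + (-2414 + L(91))*(8836 - 12482)) + (g + 7733) = (-10606 + (-2414 + (12875 + 91² - 228*91))*(8836 - 12482)) + (-16286 + 7733) = (-10606 + (-2414 + (12875 + 8281 - 20748))*(-3646)) - 8553 = (-10606 + (-2414 + 408)*(-3646)) - 8553 = (-10606 - 2006*(-3646)) - 8553 = (-10606 + 7313876) - 8553 = 7303270 - 8553 = 7294717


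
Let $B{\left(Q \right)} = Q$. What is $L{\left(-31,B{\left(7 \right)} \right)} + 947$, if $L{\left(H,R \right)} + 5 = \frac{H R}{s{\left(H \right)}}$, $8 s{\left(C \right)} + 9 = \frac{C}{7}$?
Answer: $\frac{50350}{47} \approx 1071.3$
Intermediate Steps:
$s{\left(C \right)} = - \frac{9}{8} + \frac{C}{56}$ ($s{\left(C \right)} = - \frac{9}{8} + \frac{C \frac{1}{7}}{8} = - \frac{9}{8} + \frac{\frac{1}{7} C}{8} = - \frac{9}{8} + \frac{C}{56}$)
$L{\left(H,R \right)} = -5 + \frac{H R}{- \frac{9}{8} + \frac{H}{56}}$
$L{\left(-31,B{\left(7 \right)} \right)} + 947 = \frac{315 - -155 + 56 \left(-31\right) 7}{-63 - 31} + 947 = \frac{315 + 155 - 12152}{-94} + 947 = \left(- \frac{1}{94}\right) \left(-11682\right) + 947 = \frac{5841}{47} + 947 = \frac{50350}{47}$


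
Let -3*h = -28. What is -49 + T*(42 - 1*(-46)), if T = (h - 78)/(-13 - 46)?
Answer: 9455/177 ≈ 53.418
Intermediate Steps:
h = 28/3 (h = -1/3*(-28) = 28/3 ≈ 9.3333)
T = 206/177 (T = (28/3 - 78)/(-13 - 46) = -206/3/(-59) = -206/3*(-1/59) = 206/177 ≈ 1.1638)
-49 + T*(42 - 1*(-46)) = -49 + 206*(42 - 1*(-46))/177 = -49 + 206*(42 + 46)/177 = -49 + (206/177)*88 = -49 + 18128/177 = 9455/177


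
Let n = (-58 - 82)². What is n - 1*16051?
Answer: 3549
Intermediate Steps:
n = 19600 (n = (-140)² = 19600)
n - 1*16051 = 19600 - 1*16051 = 19600 - 16051 = 3549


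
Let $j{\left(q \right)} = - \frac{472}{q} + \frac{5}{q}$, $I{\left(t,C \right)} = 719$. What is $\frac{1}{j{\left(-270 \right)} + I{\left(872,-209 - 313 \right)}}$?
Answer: $\frac{270}{194597} \approx 0.0013875$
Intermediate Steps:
$j{\left(q \right)} = - \frac{467}{q}$
$\frac{1}{j{\left(-270 \right)} + I{\left(872,-209 - 313 \right)}} = \frac{1}{- \frac{467}{-270} + 719} = \frac{1}{\left(-467\right) \left(- \frac{1}{270}\right) + 719} = \frac{1}{\frac{467}{270} + 719} = \frac{1}{\frac{194597}{270}} = \frac{270}{194597}$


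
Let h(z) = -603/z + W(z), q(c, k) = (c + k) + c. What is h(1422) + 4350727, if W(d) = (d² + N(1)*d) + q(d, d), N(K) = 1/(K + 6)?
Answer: 7053271369/1106 ≈ 6.3773e+6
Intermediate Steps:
q(c, k) = k + 2*c
N(K) = 1/(6 + K)
W(d) = d² + 22*d/7 (W(d) = (d² + d/(6 + 1)) + (d + 2*d) = (d² + d/7) + 3*d = d² + 22*d/7)
h(z) = -603/z + z*(22 + 7*z)/7
h(1422) + 4350727 = (1422² - 603/1422 + (22/7)*1422) + 4350727 = (2022084 - 603*1/1422 + 31284/7) + 4350727 = (2022084 - 67/158 + 31284/7) + 4350727 = 2241367307/1106 + 4350727 = 7053271369/1106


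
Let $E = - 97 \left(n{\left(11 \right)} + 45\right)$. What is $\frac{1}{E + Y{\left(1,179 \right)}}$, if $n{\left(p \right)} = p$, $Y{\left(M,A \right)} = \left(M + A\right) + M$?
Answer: $- \frac{1}{5251} \approx -0.00019044$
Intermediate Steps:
$Y{\left(M,A \right)} = A + 2 M$ ($Y{\left(M,A \right)} = \left(A + M\right) + M = A + 2 M$)
$E = -5432$ ($E = - 97 \left(11 + 45\right) = \left(-97\right) 56 = -5432$)
$\frac{1}{E + Y{\left(1,179 \right)}} = \frac{1}{-5432 + \left(179 + 2 \cdot 1\right)} = \frac{1}{-5432 + \left(179 + 2\right)} = \frac{1}{-5432 + 181} = \frac{1}{-5251} = - \frac{1}{5251}$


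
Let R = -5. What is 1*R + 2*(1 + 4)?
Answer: 5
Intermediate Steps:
1*R + 2*(1 + 4) = 1*(-5) + 2*(1 + 4) = -5 + 2*5 = -5 + 10 = 5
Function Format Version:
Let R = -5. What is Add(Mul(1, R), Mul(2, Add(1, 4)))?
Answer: 5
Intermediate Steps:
Add(Mul(1, R), Mul(2, Add(1, 4))) = Add(Mul(1, -5), Mul(2, Add(1, 4))) = Add(-5, Mul(2, 5)) = Add(-5, 10) = 5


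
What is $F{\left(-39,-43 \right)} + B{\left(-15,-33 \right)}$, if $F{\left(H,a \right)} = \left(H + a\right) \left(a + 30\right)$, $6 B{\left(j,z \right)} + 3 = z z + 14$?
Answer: $\frac{3748}{3} \approx 1249.3$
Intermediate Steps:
$B{\left(j,z \right)} = \frac{11}{6} + \frac{z^{2}}{6}$ ($B{\left(j,z \right)} = - \frac{1}{2} + \frac{z z + 14}{6} = - \frac{1}{2} + \frac{z^{2} + 14}{6} = - \frac{1}{2} + \frac{14 + z^{2}}{6} = - \frac{1}{2} + \left(\frac{7}{3} + \frac{z^{2}}{6}\right) = \frac{11}{6} + \frac{z^{2}}{6}$)
$F{\left(H,a \right)} = \left(30 + a\right) \left(H + a\right)$ ($F{\left(H,a \right)} = \left(H + a\right) \left(30 + a\right) = \left(30 + a\right) \left(H + a\right)$)
$F{\left(-39,-43 \right)} + B{\left(-15,-33 \right)} = \left(\left(-43\right)^{2} + 30 \left(-39\right) + 30 \left(-43\right) - -1677\right) + \left(\frac{11}{6} + \frac{\left(-33\right)^{2}}{6}\right) = \left(1849 - 1170 - 1290 + 1677\right) + \left(\frac{11}{6} + \frac{1}{6} \cdot 1089\right) = 1066 + \left(\frac{11}{6} + \frac{363}{2}\right) = 1066 + \frac{550}{3} = \frac{3748}{3}$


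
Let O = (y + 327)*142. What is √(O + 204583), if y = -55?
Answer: 3*√27023 ≈ 493.16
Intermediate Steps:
O = 38624 (O = (-55 + 327)*142 = 272*142 = 38624)
√(O + 204583) = √(38624 + 204583) = √243207 = 3*√27023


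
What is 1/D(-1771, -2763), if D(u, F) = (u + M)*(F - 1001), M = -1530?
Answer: 1/12424964 ≈ 8.0483e-8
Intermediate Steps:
D(u, F) = (-1530 + u)*(-1001 + F) (D(u, F) = (u - 1530)*(F - 1001) = (-1530 + u)*(-1001 + F))
1/D(-1771, -2763) = 1/(1531530 - 1530*(-2763) - 1001*(-1771) - 2763*(-1771)) = 1/(1531530 + 4227390 + 1772771 + 4893273) = 1/12424964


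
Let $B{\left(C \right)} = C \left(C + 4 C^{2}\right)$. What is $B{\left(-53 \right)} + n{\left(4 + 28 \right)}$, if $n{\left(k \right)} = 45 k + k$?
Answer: $-591227$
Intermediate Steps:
$n{\left(k \right)} = 46 k$
$B{\left(-53 \right)} + n{\left(4 + 28 \right)} = \left(-53\right)^{2} \left(1 + 4 \left(-53\right)\right) + 46 \left(4 + 28\right) = 2809 \left(1 - 212\right) + 46 \cdot 32 = 2809 \left(-211\right) + 1472 = -592699 + 1472 = -591227$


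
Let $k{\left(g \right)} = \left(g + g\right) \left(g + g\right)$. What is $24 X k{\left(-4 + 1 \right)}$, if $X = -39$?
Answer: $-33696$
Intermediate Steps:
$k{\left(g \right)} = 4 g^{2}$ ($k{\left(g \right)} = 2 g 2 g = 4 g^{2}$)
$24 X k{\left(-4 + 1 \right)} = 24 \left(-39\right) 4 \left(-4 + 1\right)^{2} = - 936 \cdot 4 \left(-3\right)^{2} = - 936 \cdot 4 \cdot 9 = \left(-936\right) 36 = -33696$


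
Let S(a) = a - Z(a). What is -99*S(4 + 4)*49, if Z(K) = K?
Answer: 0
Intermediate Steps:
S(a) = 0 (S(a) = a - a = 0)
-99*S(4 + 4)*49 = -99*0*49 = 0*49 = 0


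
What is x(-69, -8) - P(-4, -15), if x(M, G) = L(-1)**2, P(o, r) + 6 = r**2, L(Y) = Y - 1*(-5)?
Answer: -203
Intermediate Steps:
L(Y) = 5 + Y (L(Y) = Y + 5 = 5 + Y)
P(o, r) = -6 + r**2
x(M, G) = 16 (x(M, G) = (5 - 1)**2 = 4**2 = 16)
x(-69, -8) - P(-4, -15) = 16 - (-6 + (-15)**2) = 16 - (-6 + 225) = 16 - 1*219 = 16 - 219 = -203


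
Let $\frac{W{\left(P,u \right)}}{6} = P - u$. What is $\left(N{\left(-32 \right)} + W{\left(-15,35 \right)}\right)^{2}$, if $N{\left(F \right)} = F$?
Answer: $110224$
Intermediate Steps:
$W{\left(P,u \right)} = - 6 u + 6 P$ ($W{\left(P,u \right)} = 6 \left(P - u\right) = - 6 u + 6 P$)
$\left(N{\left(-32 \right)} + W{\left(-15,35 \right)}\right)^{2} = \left(-32 + \left(\left(-6\right) 35 + 6 \left(-15\right)\right)\right)^{2} = \left(-32 - 300\right)^{2} = \left(-332\right)^{2} = 110224$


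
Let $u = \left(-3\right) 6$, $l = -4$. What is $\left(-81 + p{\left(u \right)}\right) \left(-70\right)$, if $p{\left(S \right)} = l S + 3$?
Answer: $420$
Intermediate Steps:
$u = -18$
$p{\left(S \right)} = 3 - 4 S$ ($p{\left(S \right)} = - 4 S + 3 = 3 - 4 S$)
$\left(-81 + p{\left(u \right)}\right) \left(-70\right) = \left(-81 + \left(3 - -72\right)\right) \left(-70\right) = \left(-81 + \left(3 + 72\right)\right) \left(-70\right) = \left(-81 + 75\right) \left(-70\right) = \left(-6\right) \left(-70\right) = 420$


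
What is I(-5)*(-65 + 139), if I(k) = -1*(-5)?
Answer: 370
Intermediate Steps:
I(k) = 5
I(-5)*(-65 + 139) = 5*(-65 + 139) = 5*74 = 370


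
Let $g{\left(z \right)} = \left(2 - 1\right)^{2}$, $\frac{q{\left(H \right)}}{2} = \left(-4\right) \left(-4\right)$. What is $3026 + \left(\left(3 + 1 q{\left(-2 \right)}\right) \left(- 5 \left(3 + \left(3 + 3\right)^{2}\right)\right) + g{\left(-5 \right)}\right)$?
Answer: $-3798$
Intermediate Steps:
$q{\left(H \right)} = 32$ ($q{\left(H \right)} = 2 \left(\left(-4\right) \left(-4\right)\right) = 2 \cdot 16 = 32$)
$g{\left(z \right)} = 1$ ($g{\left(z \right)} = 1^{2} = 1$)
$3026 + \left(\left(3 + 1 q{\left(-2 \right)}\right) \left(- 5 \left(3 + \left(3 + 3\right)^{2}\right)\right) + g{\left(-5 \right)}\right) = 3026 + \left(\left(3 + 1 \cdot 32\right) \left(- 5 \left(3 + \left(3 + 3\right)^{2}\right)\right) + 1\right) = 3026 + \left(\left(3 + 32\right) \left(- 5 \left(3 + 6^{2}\right)\right) + 1\right) = 3026 + \left(35 \left(- 5 \left(3 + 36\right)\right) + 1\right) = 3026 + \left(35 \left(\left(-5\right) 39\right) + 1\right) = 3026 + \left(35 \left(-195\right) + 1\right) = 3026 + \left(-6825 + 1\right) = 3026 - 6824 = -3798$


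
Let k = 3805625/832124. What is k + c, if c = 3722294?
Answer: 3097413978081/832124 ≈ 3.7223e+6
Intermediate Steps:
k = 3805625/832124 (k = 3805625*(1/832124) = 3805625/832124 ≈ 4.5734)
k + c = 3805625/832124 + 3722294 = 3097413978081/832124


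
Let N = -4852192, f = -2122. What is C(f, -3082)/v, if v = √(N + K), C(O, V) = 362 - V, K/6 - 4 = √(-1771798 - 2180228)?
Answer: 1722*√2/√(-2426084 + 9*I*√439114) ≈ 0.0019217 - 1.5635*I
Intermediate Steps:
K = 24 + 18*I*√439114 (K = 24 + 6*√(-1771798 - 2180228) = 24 + 6*√(-3952026) = 24 + 6*(3*I*√439114) = 24 + 18*I*√439114 ≈ 24.0 + 11928.0*I)
v = √(-4852168 + 18*I*√439114) (v = √(-4852192 + (24 + 18*I*√439114)) = √(-4852168 + 18*I*√439114) ≈ 2.71 + 2202.8*I)
C(f, -3082)/v = (362 - 1*(-3082))/(√(-4852168 + 18*I*√439114)) = (362 + 3082)/√(-4852168 + 18*I*√439114) = 3444/√(-4852168 + 18*I*√439114)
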